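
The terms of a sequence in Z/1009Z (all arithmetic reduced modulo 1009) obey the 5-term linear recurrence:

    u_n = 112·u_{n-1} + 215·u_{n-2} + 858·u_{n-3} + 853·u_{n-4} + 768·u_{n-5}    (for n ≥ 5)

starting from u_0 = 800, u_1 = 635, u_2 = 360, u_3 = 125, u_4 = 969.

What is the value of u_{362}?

u_5 = 112·969 + 215·125 + 858·360 + 853·635 + 768·800 = 64
u_6 = 112·64 + 215·969 + 858·125 + 853·360 + 768·635 = 550
u_7 = 112·550 + 215·64 + 858·969 + 853·125 + 768·360 = 365
u_8 = 112·365 + 215·550 + 858·64 + 853·969 + 768·125 = 465
u_9 = 112·465 + 215·365 + 858·550 + 853·64 + 768·969 = 747
u_10 = 112·747 + 215·465 + 858·365 + 853·550 + 768·64 = 57
Continuing the recurrence:
  u_11 = 112;  u_12 = 720;  u_13 = 704;  u_14 = 574;  u_15 = 44;  u_16 = 775
  u_17 = 690;  u_18 = 251;  u_19 = 4;  u_20 = 339;  u_21 = 131;  u_22 = 569
  u_23 = 778;  u_24 = 636;  u_25 = 1007;  u_26 = 612;  u_27 = 137;  u_28 = 763
  u_29 = 705;  u_30 = 194;  u_31 = 216;  u_32 = 121;  u_33 = 184;  u_34 = 503
  u_35 = 202;  u_36 = 774;  u_37 = 336;  u_38 = 278;  u_39 = 252;  u_40 = 11
  u_41 = 500;  u_42 = 905;  u_43 = 998;  u_44 = 909;  u_45 = 190;  u_46 = 83
  u_47 = 207;  u_48 = 320;  u_49 = 723;  u_50 = 250;  u_51 = 92;  u_52 = 370
  u_53 = 47;  u_54 = 957;  u_55 = 943;  u_56 = 384;  u_57 = 708;  u_58 = 104
  u_59 = 569;  u_60 = 767;  u_61 = 642;  u_62 = 362;  u_63 = 388;  u_64 = 642
  u_65 = 310;  u_66 = 841;  u_67 = 886;  u_68 = 226;  u_69 = 755;  u_70 = 303
  u_71 = 840;  u_72 = 256;  u_73 = 354;  u_74 = 965;  u_75 = 1002;  u_76 = 662
  u_77 = 705;  u_78 = 619;  u_79 = 458;  u_80 = 557;  u_81 = 672;  u_82 = 652
  u_83 = 553;  u_84 = 238;  u_85 = 749;  u_86 = 790;  u_87 = 447;  u_88 = 990
  u_89 = 267;  u_90 = 660;  u_91 = 197;  u_92 = 722;  u_93 = 612;  u_94 = 486
  u_95 = 206;  u_96 = 157;  u_97 = 525;  u_98 = 590;  u_99 = 941;  u_100 = 127
  u_101 = 649;  u_102 = 668;  u_103 = 25;  u_104 = 601;  u_105 = 399;  u_106 = 321
  u_107 = 295;  u_108 = 547;  u_109 = 303;  u_110 = 112;  u_111 = 863;  u_112 = 285
  u_113 = 269;  u_114 = 756;  u_115 = 410;  u_116 = 154;  u_117 = 664;  u_118 = 27
  u_119 = 481;  u_120 = 37;  u_121 = 117;  u_122 = 118;  u_123 = 682;  u_124 = 736
  u_125 = 437;  u_126 = 84;  u_127 = 675;  u_128 = 745;  u_129 = 603;  u_130 = 302
  u_131 = 96;  u_132 = 362;  u_133 = 273;  u_134 = 357;  u_135 = 655;  u_136 = 23
  u_137 = 24;  u_138 = 142;  u_139 = 904;  u_140 = 8;  u_141 = 60;  u_142 = 395
  u_143 = 757;  u_144 = 59;  u_145 = 557;  u_146 = 717;  u_147 = 61;  u_148 = 265
  u_149 = 911;  u_150 = 571;  u_151 = 156;  u_152 = 112;  u_153 = 78;  u_154 = 306
  u_155 = 326;  u_156 = 141;  u_157 = 516;  u_158 = 599;  u_159 = 856;  u_160 = 774
  u_161 = 217;  u_162 = 53;  u_163 = 882;  u_164 = 604;  u_165 = 637;  u_166 = 394
  u_167 = 54;  u_168 = 575;  u_169 = 623;  u_170 = 536;  u_171 = 747;  u_172 = 99
  u_173 = 290;  u_174 = 828;  u_175 = 374;  u_176 = 827;  u_177 = 96;  u_178 = 628
  u_179 = 817;  u_180 = 954;  u_181 = 635;  u_182 = 480;  u_183 = 510;  u_184 = 225
  u_185 = 781;  u_186 = 434;  u_187 = 425;  u_188 = 175;  u_189 = 550;  u_190 = 96
  u_191 = 295;  u_192 = 327;  u_193 = 965;  u_194 = 440;  u_195 = 998;  u_196 = 103
  u_197 = 949;  u_198 = 419;  u_199 = 925;  u_200 = 645;  u_201 = 673;  u_202 = 265
  u_203 = 204;  u_204 = 742;  u_205 = 64;  u_206 = 973;  u_207 = 770;  u_208 = 784
  u_209 = 367;  u_210 = 848;  u_211 = 557;  u_212 = 475;  u_213 = 511;  u_214 = 820
  u_215 = 160;  u_216 = 541;  u_217 = 979;  u_218 = 173;  u_219 = 256;  u_220 = 918
  u_221 = 987;  u_222 = 277;  u_223 = 784;  u_224 = 267;  u_225 = 380;  u_226 = 175
  u_227 = 65;  u_228 = 98;  u_229 = 15;  u_230 = 0;  u_231 = 688;  u_232 = 451
  u_233 = 944;  u_234 = 344;  u_235 = 474;  u_236 = 590;  u_237 = 342;  u_238 = 86
  u_239 = 682;  u_240 = 416;  u_241 = 838;  u_242 = 620;  u_243 = 145;  u_244 = 589
  u_245 = 573;  u_246 = 399;  u_247 = 741;  u_248 = 830;  u_249 = 40;  u_250 = 863
  u_251 = 241;  u_252 = 345;  u_253 = 68;  u_254 = 14;  u_255 = 25;  u_256 = 685
  u_257 = 354;  u_258 = 109;  u_259 = 816;  u_260 = 956;  u_261 = 339;  u_262 = 821
  u_263 = 104;  u_264 = 45;  u_265 = 542;  u_266 = 286;  u_267 = 330;  u_268 = 668
  u_269 = 120;  u_270 = 604;  u_271 = 317;  u_272 = 839;  u_273 = 183;  u_274 = 609
  u_275 = 765;  u_276 = 872;  u_277 = 982;  u_278 = 464;  u_279 = 523;  u_280 = 429
  u_281 = 524;  u_282 = 19;  u_283 = 884;  u_284 = 514;  u_285 = 95;  u_286 = 687
  u_287 = 370;  u_288 = 634;  u_289 = 955;  u_290 = 829;  u_291 = 341;  u_292 = 183
  u_293 = 837;  u_294 = 603;  u_295 = 170;  u_296 = 361;  u_297 = 946;  u_298 = 345
  u_299 = 541;  u_300 = 580;  u_301 = 548;  u_302 = 163;  u_303 = 17;  u_304 = 725
  u_305 = 450;  u_306 = 807;  u_307 = 409;  u_308 = 869;  u_309 = 101;  u_310 = 928
  u_311 = 499;  u_312 = 979;  u_313 = 952;  u_314 = 3;  u_315 = 882;  u_316 = 529
  u_317 = 189;  u_318 = 864;  u_319 = 938;  u_320 = 488;  u_321 = 168;  u_322 = 538
  u_323 = 97;  u_324 = 780;  u_325 = 205;  u_326 = 138;  u_327 = 779;  u_328 = 437
  u_329 = 856;  u_330 = 256;  u_331 = 15;  u_332 = 487;  u_333 = 222;  u_334 = 134
  u_335 = 840;  u_336 = 700;  u_337 = 1002;  u_338 = 938;  u_339 = 1002;  u_340 = 284
  u_341 = 550;  u_342 = 265;  u_343 = 151;  u_344 = 688;  u_345 = 18;  u_346 = 668
  u_347 = 385;  u_348 = 952;  u_349 = 635;  u_350 = 147;  u_351 = 79;  u_352 = 926
  u_353 = 60;  u_354 = 761;  u_355 = 356;  u_356 = 662;  u_357 = 2;  u_358 = 18
  u_359 = 553;  u_360 = 543
u_361 = 112·543 + 215·553 + 858·18 + 853·2 + 768·662 = 995
u_362 = 112·995 + 215·543 + 858·553 + 853·18 + 768·2 = 132

132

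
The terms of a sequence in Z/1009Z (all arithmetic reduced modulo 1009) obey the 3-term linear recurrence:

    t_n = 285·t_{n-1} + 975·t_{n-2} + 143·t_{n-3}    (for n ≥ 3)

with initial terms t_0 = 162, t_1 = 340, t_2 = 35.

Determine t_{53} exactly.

t_3 = 285·35 + 975·340 + 143·162 = 392
t_4 = 285·392 + 975·35 + 143·340 = 737
t_5 = 285·737 + 975·392 + 143·35 = 931
t_6 = 285·931 + 975·737 + 143·392 = 696
t_7 = 285·696 + 975·931 + 143·737 = 676
t_8 = 285·676 + 975·696 + 143·931 = 438
t_9 = 285·438 + 975·676 + 143·696 = 583
t_10 = 285·583 + 975·438 + 143·676 = 726
t_11 = 285·726 + 975·583 + 143·438 = 499
t_12 = 285·499 + 975·726 + 143·583 = 109
t_13 = 285·109 + 975·499 + 143·726 = 873
t_14 = 285·873 + 975·109 + 143·499 = 639
t_15 = 285·639 + 975·873 + 143·109 = 526
t_16 = 285·526 + 975·639 + 143·873 = 773
t_17 = 285·773 + 975·526 + 143·639 = 179
t_18 = 285·179 + 975·773 + 143·526 = 60
t_19 = 285·60 + 975·179 + 143·773 = 473
t_20 = 285·473 + 975·60 + 143·179 = 958
t_21 = 285·958 + 975·473 + 143·60 = 161
t_22 = 285·161 + 975·958 + 143·473 = 232
t_23 = 285·232 + 975·161 + 143·958 = 885
t_24 = 285·885 + 975·232 + 143·161 = 984
t_25 = 285·984 + 975·885 + 143·232 = 1006
t_26 = 285·1006 + 975·984 + 143·885 = 425
t_27 = 285·425 + 975·1006 + 143·984 = 608
t_28 = 285·608 + 975·425 + 143·1006 = 997
t_29 = 285·997 + 975·608 + 143·425 = 359
t_30 = 285·359 + 975·997 + 143·608 = 984
t_31 = 285·984 + 975·359 + 143·997 = 142
t_32 = 285·142 + 975·984 + 143·359 = 838
t_33 = 285·838 + 975·142 + 143·984 = 375
t_34 = 285·375 + 975·838 + 143·142 = 816
t_35 = 285·816 + 975·375 + 143·838 = 620
t_36 = 285·620 + 975·816 + 143·375 = 781
t_37 = 285·781 + 975·620 + 143·816 = 358
t_38 = 285·358 + 975·781 + 143·620 = 678
t_39 = 285·678 + 975·358 + 143·781 = 131
t_40 = 285·131 + 975·678 + 143·358 = 901
t_41 = 285·901 + 975·131 + 143·678 = 171
t_42 = 285·171 + 975·901 + 143·131 = 510
t_43 = 285·510 + 975·171 + 143·901 = 994
t_44 = 285·994 + 975·510 + 143·171 = 820
t_45 = 285·820 + 975·994 + 143·510 = 404
t_46 = 285·404 + 975·820 + 143·994 = 359
t_47 = 285·359 + 975·404 + 143·820 = 3
t_48 = 285·3 + 975·359 + 143·404 = 7
t_49 = 285·7 + 975·3 + 143·359 = 762
t_50 = 285·762 + 975·7 + 143·3 = 426
t_51 = 285·426 + 975·762 + 143·7 = 648
t_52 = 285·648 + 975·426 + 143·762 = 678
t_53 = 285·678 + 975·648 + 143·426 = 46

46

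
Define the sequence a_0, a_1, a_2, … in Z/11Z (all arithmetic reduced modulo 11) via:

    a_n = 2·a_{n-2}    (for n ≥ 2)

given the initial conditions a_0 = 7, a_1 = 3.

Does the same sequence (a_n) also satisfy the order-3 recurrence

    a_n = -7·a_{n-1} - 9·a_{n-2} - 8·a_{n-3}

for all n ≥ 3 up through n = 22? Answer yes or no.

Terms a_0..a_22: 7, 3, 3, 6, 6, 1, 1, 2, 2, 4, 4, 8, 8, 5, 5, 10, 10, 9, 9, 7, 7, 3, 3
n=3: candidate gives 6, actual a_3 = 6 ✓
n=4: candidate gives 6, actual a_4 = 6 ✓
n=5: candidate gives 1, actual a_5 = 1 ✓
n=6: candidate gives 1, actual a_6 = 1 ✓
n=7: candidate gives 2, actual a_7 = 2 ✓
n=8: candidate gives 2, actual a_8 = 2 ✓
n=9: candidate gives 4, actual a_9 = 4 ✓
n=10: candidate gives 4, actual a_10 = 4 ✓
n=11: candidate gives 8, actual a_11 = 8 ✓
n=12: candidate gives 8, actual a_12 = 8 ✓
n=13: candidate gives 5, actual a_13 = 5 ✓
n=14: candidate gives 5, actual a_14 = 5 ✓
n=15: candidate gives 10, actual a_15 = 10 ✓
n=16: candidate gives 10, actual a_16 = 10 ✓
n=17: candidate gives 9, actual a_17 = 9 ✓
n=18: candidate gives 9, actual a_18 = 9 ✓
n=19: candidate gives 7, actual a_19 = 7 ✓
n=20: candidate gives 7, actual a_20 = 7 ✓
n=21: candidate gives 3, actual a_21 = 3 ✓
n=22: candidate gives 3, actual a_22 = 3 ✓

yes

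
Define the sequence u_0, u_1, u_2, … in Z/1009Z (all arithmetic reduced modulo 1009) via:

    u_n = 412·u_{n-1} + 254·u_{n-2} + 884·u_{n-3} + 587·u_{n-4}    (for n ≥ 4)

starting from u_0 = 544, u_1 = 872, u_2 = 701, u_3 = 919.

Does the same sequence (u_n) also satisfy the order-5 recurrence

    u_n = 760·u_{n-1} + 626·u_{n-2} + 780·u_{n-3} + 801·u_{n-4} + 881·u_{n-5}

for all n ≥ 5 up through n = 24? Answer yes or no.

no

Terms u_0..u_24: 544, 872, 701, 919, 170, 216, 968, 216, 18, 469, 428, 260, 279, 200, 690, 793, 34, 384, 537, 64, 527, 171, 975, 110, 769
n=5: candidate gives 347, actual u_5 = 216 ✗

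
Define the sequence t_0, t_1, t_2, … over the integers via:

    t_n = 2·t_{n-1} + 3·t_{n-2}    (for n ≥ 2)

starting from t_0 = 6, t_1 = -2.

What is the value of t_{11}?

177142

t_2 = 2·-2 + 3·6 = 14
t_3 = 2·14 + 3·-2 = 22
t_4 = 2·22 + 3·14 = 86
t_5 = 2·86 + 3·22 = 238
t_6 = 2·238 + 3·86 = 734
t_7 = 2·734 + 3·238 = 2182
t_8 = 2·2182 + 3·734 = 6566
t_9 = 2·6566 + 3·2182 = 19678
t_10 = 2·19678 + 3·6566 = 59054
t_11 = 2·59054 + 3·19678 = 177142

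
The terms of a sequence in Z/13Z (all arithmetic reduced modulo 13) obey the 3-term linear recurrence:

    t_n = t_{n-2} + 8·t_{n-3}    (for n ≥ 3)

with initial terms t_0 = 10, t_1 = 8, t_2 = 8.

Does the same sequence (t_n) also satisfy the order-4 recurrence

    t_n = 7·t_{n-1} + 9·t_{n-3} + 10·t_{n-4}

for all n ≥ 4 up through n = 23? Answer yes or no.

Terms t_0..t_23: 10, 8, 8, 10, 7, 9, 9, 0, 3, 7, 3, 5, 7, 3, 8, 7, 6, 6, 10, 2, 6, 4, 9, 0
n=4: candidate gives 8, actual t_4 = 7 ✗

no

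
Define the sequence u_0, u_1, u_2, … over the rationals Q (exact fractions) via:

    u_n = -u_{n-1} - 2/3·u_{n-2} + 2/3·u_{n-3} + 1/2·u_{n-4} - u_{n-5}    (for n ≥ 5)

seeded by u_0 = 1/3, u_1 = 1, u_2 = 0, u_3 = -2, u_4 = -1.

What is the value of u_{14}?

53351/1944

u_5 = -1·-1 + -2/3·-2 + 2/3·0 + 1/2·1 + -1·1/3 = 5/2
u_6 = -1·5/2 + -2/3·-1 + 2/3·-2 + 1/2·0 + -1·1 = -25/6
u_7 = -1·-25/6 + -2/3·5/2 + 2/3·-1 + 1/2·-2 + -1·0 = 5/6
u_8 = -1·5/6 + -2/3·-25/6 + 2/3·5/2 + 1/2·-1 + -1·-2 = 46/9
u_9 = -1·46/9 + -2/3·5/6 + 2/3·-25/6 + 1/2·5/2 + -1·-1 = -223/36
u_10 = -1·-223/36 + -2/3·46/9 + 2/3·5/6 + 1/2·-25/6 + -1·5/2 = -67/54
u_11 = -1·-67/54 + -2/3·-223/36 + 2/3·46/9 + 1/2·5/6 + -1·-25/6 = 481/36
u_12 = -1·481/36 + -2/3·-67/54 + 2/3·-223/36 + 1/2·46/9 + -1·5/6 = -4841/324
u_13 = -1·-4841/324 + -2/3·481/36 + 2/3·-67/54 + 1/2·-223/36 + -1·46/9 = -1945/648
u_14 = -1·-1945/648 + -2/3·-4841/324 + 2/3·481/36 + 1/2·-67/54 + -1·-223/36 = 53351/1944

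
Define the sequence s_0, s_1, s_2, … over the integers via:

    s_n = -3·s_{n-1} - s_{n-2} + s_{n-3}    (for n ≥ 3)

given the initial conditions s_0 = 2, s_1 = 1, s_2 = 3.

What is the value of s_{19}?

s_3 = -3·3 + -1·1 + 1·2 = -8
s_4 = -3·-8 + -1·3 + 1·1 = 22
s_5 = -3·22 + -1·-8 + 1·3 = -55
s_6 = -3·-55 + -1·22 + 1·-8 = 135
s_7 = -3·135 + -1·-55 + 1·22 = -328
s_8 = -3·-328 + -1·135 + 1·-55 = 794
s_9 = -3·794 + -1·-328 + 1·135 = -1919
s_10 = -3·-1919 + -1·794 + 1·-328 = 4635
s_11 = -3·4635 + -1·-1919 + 1·794 = -11192
s_12 = -3·-11192 + -1·4635 + 1·-1919 = 27022
s_13 = -3·27022 + -1·-11192 + 1·4635 = -65239
s_14 = -3·-65239 + -1·27022 + 1·-11192 = 157503
s_15 = -3·157503 + -1·-65239 + 1·27022 = -380248
s_16 = -3·-380248 + -1·157503 + 1·-65239 = 918002
s_17 = -3·918002 + -1·-380248 + 1·157503 = -2216255
s_18 = -3·-2216255 + -1·918002 + 1·-380248 = 5350515
s_19 = -3·5350515 + -1·-2216255 + 1·918002 = -12917288

-12917288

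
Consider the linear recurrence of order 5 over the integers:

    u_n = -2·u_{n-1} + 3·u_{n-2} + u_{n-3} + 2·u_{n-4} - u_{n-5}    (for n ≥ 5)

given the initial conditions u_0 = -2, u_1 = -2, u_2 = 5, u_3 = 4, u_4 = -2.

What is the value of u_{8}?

-301

u_5 = -2·-2 + 3·4 + 1·5 + 2·-2 + -1·-2 = 19
u_6 = -2·19 + 3·-2 + 1·4 + 2·5 + -1·-2 = -28
u_7 = -2·-28 + 3·19 + 1·-2 + 2·4 + -1·5 = 114
u_8 = -2·114 + 3·-28 + 1·19 + 2·-2 + -1·4 = -301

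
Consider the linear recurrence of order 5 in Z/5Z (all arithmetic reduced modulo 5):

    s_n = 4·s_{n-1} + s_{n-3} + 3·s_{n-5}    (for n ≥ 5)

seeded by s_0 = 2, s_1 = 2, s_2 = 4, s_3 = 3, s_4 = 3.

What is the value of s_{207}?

s_5 = 4·3 + 0·3 + 1·4 + 0·2 + 3·2 = 2
s_6 = 4·2 + 0·3 + 1·3 + 0·4 + 3·2 = 2
s_7 = 4·2 + 0·2 + 1·3 + 0·3 + 3·4 = 3
s_8 = 4·3 + 0·2 + 1·2 + 0·3 + 3·3 = 3
s_9 = 4·3 + 0·3 + 1·2 + 0·2 + 3·3 = 3
s_10 = 4·3 + 0·3 + 1·3 + 0·2 + 3·2 = 1
Continuing the recurrence:
  s_11 = 3;  s_12 = 4;  s_13 = 1;  s_14 = 1;  s_15 = 1;  s_16 = 4
  s_17 = 4;  s_18 = 0;  s_19 = 2;  s_20 = 0;  s_21 = 2;  s_22 = 2
  s_23 = 3;  s_24 = 0;  s_25 = 2;  s_26 = 2;  s_27 = 4;  s_28 = 2
  s_29 = 0;  s_30 = 0;  s_31 = 3;  s_32 = 4;  s_33 = 2;  s_34 = 1
  s_35 = 3;  s_36 = 3;  s_37 = 0;  s_38 = 4;  s_39 = 2;  s_40 = 2
  s_41 = 1;  s_42 = 1;  s_43 = 3;  s_44 = 4;  s_45 = 3;  s_46 = 3
  s_47 = 4;  s_48 = 3;  s_49 = 2;  s_50 = 1;  s_51 = 1;  s_52 = 3
  s_53 = 2;  s_54 = 0;  s_55 = 1;  s_56 = 4;  s_57 = 0;  s_58 = 2
  s_59 = 2;  s_60 = 1;  s_61 = 3;  s_62 = 4;  s_63 = 3;  s_64 = 1
  s_65 = 1;  s_66 = 1;  s_67 = 2;  s_68 = 3;  s_69 = 1;  s_70 = 4
  s_71 = 2;  s_72 = 0;  s_73 = 3;  s_74 = 2;  s_75 = 0;  s_76 = 4
  s_77 = 3;  s_78 = 1;  s_79 = 4;  s_80 = 4;  s_81 = 4;  s_82 = 4
  s_83 = 3;  s_84 = 3;  s_85 = 3;  s_86 = 2;  s_87 = 3;  s_88 = 4
  s_89 = 2;  s_90 = 0;  s_91 = 0;  s_92 = 1;  s_93 = 1;  s_94 = 0
  s_95 = 1;  s_96 = 0;  s_97 = 3;  s_98 = 1;  s_99 = 4;  s_100 = 2
  s_101 = 4;  s_102 = 4;  s_103 = 1;  s_104 = 0;  s_105 = 0;  s_106 = 3
  s_107 = 4;  s_108 = 4;  s_109 = 4;  s_110 = 0;  s_111 = 3;  s_112 = 3
  s_113 = 4;  s_114 = 1;  s_115 = 2;  s_116 = 1;  s_117 = 4;  s_118 = 0
  s_119 = 4;  s_120 = 1;  s_121 = 2;  s_122 = 4;  s_123 = 2;  s_124 = 2
  s_125 = 0;  s_126 = 3;  s_127 = 1;  s_128 = 0;  s_129 = 4;  s_130 = 2
  s_131 = 2;  s_132 = 0;  s_133 = 2;  s_134 = 2;  s_135 = 4;  s_136 = 4
  s_137 = 3;  s_138 = 2;  s_139 = 3;  s_140 = 2;  s_141 = 2;  s_142 = 0
  s_143 = 3;  s_144 = 3;  s_145 = 3;  s_146 = 1;  s_147 = 2;  s_148 = 0
  s_149 = 0;  s_150 = 1;  s_151 = 2;  s_152 = 4;  s_153 = 2;  s_154 = 0
  s_155 = 2;  s_156 = 1;  s_157 = 1;  s_158 = 2;  s_159 = 4;  s_160 = 3
  s_161 = 2;  s_162 = 0;  s_163 = 4;  s_164 = 0;  s_165 = 4;  s_166 = 1
  s_167 = 4;  s_168 = 2;  s_169 = 4;  s_170 = 2;  s_171 = 3;  s_172 = 3
  s_173 = 0;  s_174 = 0;  s_175 = 4;  s_176 = 0;  s_177 = 4;  s_178 = 0
  s_179 = 0;  s_180 = 1;  s_181 = 4;  s_182 = 3;  s_183 = 3;  s_184 = 1
  s_185 = 0;  s_186 = 0;  s_187 = 0;  s_188 = 4;  s_189 = 4;  s_190 = 1
  s_191 = 3;  s_192 = 1;  s_193 = 2;  s_194 = 3;  s_195 = 1;  s_196 = 0
  s_197 = 1;  s_198 = 1;  s_199 = 3;  s_200 = 1;  s_201 = 0;  s_202 = 1
  s_203 = 3;  s_204 = 1;  s_205 = 3
s_206 = 4·3 + 0·1 + 1·3 + 0·1 + 3·0 = 0
s_207 = 4·0 + 0·3 + 1·1 + 0·3 + 3·1 = 4

4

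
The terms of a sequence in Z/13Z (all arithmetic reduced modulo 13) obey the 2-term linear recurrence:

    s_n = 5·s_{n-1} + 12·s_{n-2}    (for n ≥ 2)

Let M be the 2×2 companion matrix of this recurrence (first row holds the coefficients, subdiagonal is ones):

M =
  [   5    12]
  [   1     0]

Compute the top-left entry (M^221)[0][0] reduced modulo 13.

(M^221)[0][0] is the top entry after applying M 221 times to the unit state (1, 0). Equivalently it is h_{222} for the auxiliary sequence (h_n) obeying the same recurrence with h_1 = 1 and h_i = 0 for 0 ≤ i < 1:
h_2 = 5·1 + 12·0 = 5
h_3 = 5·5 + 12·1 = 11
h_4 = 5·11 + 12·5 = 11
h_5 = 5·11 + 12·11 = 5
h_6 = 5·5 + 12·11 = 1
h_7 = 5·1 + 12·5 = 0
h_8 = 5·0 + 12·1 = 12
h_9 = 5·12 + 12·0 = 8
h_10 = 5·8 + 12·12 = 2
h_11 = 5·2 + 12·8 = 2
h_12 = 5·2 + 12·2 = 8
h_13 = 5·8 + 12·2 = 12
h_14 = 5·12 + 12·8 = 0
h_15 = 5·0 + 12·12 = 1
(h_14, h_15) = (0, 1) = (h_0, h_1), so the sequence has period 14.
222 ≡ 12 (mod 14), hence h_222 = h_12 = 8.

8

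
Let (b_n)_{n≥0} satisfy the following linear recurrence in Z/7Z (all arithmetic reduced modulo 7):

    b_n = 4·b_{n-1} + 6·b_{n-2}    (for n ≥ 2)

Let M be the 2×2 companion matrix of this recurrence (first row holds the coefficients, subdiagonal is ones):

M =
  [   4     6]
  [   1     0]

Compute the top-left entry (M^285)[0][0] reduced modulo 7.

(M^285)[0][0] is the top entry after applying M 285 times to the unit state (1, 0). Equivalently it is h_{286} for the auxiliary sequence (h_n) obeying the same recurrence with h_1 = 1 and h_i = 0 for 0 ≤ i < 1:
h_2 = 4·1 + 6·0 = 4
h_3 = 4·4 + 6·1 = 1
h_4 = 4·1 + 6·4 = 0
h_5 = 4·0 + 6·1 = 6
h_6 = 4·6 + 6·0 = 3
h_7 = 4·3 + 6·6 = 6
h_8 = 4·6 + 6·3 = 0
h_9 = 4·0 + 6·6 = 1
(h_8, h_9) = (0, 1) = (h_0, h_1), so the sequence has period 8.
286 ≡ 6 (mod 8), hence h_286 = h_6 = 3.

3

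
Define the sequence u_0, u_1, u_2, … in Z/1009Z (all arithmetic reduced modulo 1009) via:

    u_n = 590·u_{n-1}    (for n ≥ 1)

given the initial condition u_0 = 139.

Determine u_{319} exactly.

u_1 = 590·139 = 281
u_2 = 590·281 = 314
u_3 = 590·314 = 613
u_4 = 590·613 = 448
u_5 = 590·448 = 971
u_6 = 590·971 = 787
Continuing the recurrence:
  u_7 = 190;  u_8 = 101;  u_9 = 59;  u_10 = 504;  u_11 = 714;  u_12 = 507
  u_13 = 466;  u_14 = 492;  u_15 = 697;  u_16 = 567;  u_17 = 551;  u_18 = 192
  u_19 = 272;  u_20 = 49;  u_21 = 658;  u_22 = 764;  u_23 = 746;  u_24 = 216
  u_25 = 306;  u_26 = 938;  u_27 = 488;  u_28 = 355;  u_29 = 587;  u_30 = 243
  u_31 = 92;  u_32 = 803;  u_33 = 549;  u_34 = 21;  u_35 = 282;  u_36 = 904
  u_37 = 608;  u_38 = 525;  u_39 = 996;  u_40 = 402;  u_41 = 65;  u_42 = 8
  u_43 = 684;  u_44 = 969;  u_45 = 616;  u_46 = 200;  u_47 = 956;  u_48 = 9
  u_49 = 265;  u_50 = 964;  u_51 = 693;  u_52 = 225;  u_53 = 571;  u_54 = 893
  u_55 = 172;  u_56 = 580;  u_57 = 149;  u_58 = 127;  u_59 = 264;  u_60 = 374
  u_61 = 698;  u_62 = 148;  u_63 = 546;  u_64 = 269;  u_65 = 297;  u_66 = 673
  u_67 = 533;  u_68 = 671;  u_69 = 362;  u_70 = 681;  u_71 = 208;  u_72 = 631
  u_73 = 978;  u_74 = 881;  u_75 = 155;  u_76 = 640;  u_77 = 234;  u_78 = 836
  u_79 = 848;  u_80 = 865;  u_81 = 805;  u_82 = 720;  u_83 = 11;  u_84 = 436
  u_85 = 954;  u_86 = 847;  u_87 = 275;  u_88 = 810;  u_89 = 643;  u_90 = 995
  u_91 = 821;  u_92 = 70;  u_93 = 940;  u_94 = 659;  u_95 = 345;  u_96 = 741
  u_97 = 293;  u_98 = 331;  u_99 = 553;  u_100 = 363;  u_101 = 262;  u_102 = 203
  u_103 = 708;  u_104 = 1003;  u_105 = 496;  u_106 = 30;  u_107 = 547;  u_108 = 859
  u_109 = 292;  u_110 = 750;  u_111 = 558;  u_112 = 286;  u_113 = 237;  u_114 = 588
  u_115 = 833;  u_116 = 87;  u_117 = 880;  u_118 = 574;  u_119 = 645;  u_120 = 157
  u_121 = 811;  u_122 = 224;  u_123 = 990;  u_124 = 898;  u_125 = 95;  u_126 = 555
  u_127 = 534;  u_128 = 252;  u_129 = 357;  u_130 = 758;  u_131 = 233;  u_132 = 246
  u_133 = 853;  u_134 = 788;  u_135 = 780;  u_136 = 96;  u_137 = 136;  u_138 = 529
  u_139 = 329;  u_140 = 382;  u_141 = 373;  u_142 = 108;  u_143 = 153;  u_144 = 469
  u_145 = 244;  u_146 = 682;  u_147 = 798;  u_148 = 626;  u_149 = 46;  u_150 = 906
  u_151 = 779;  u_152 = 515;  u_153 = 141;  u_154 = 452;  u_155 = 304;  u_156 = 767
  u_157 = 498;  u_158 = 201;  u_159 = 537;  u_160 = 4;  u_161 = 342;  u_162 = 989
  u_163 = 308;  u_164 = 100;  u_165 = 478;  u_166 = 509;  u_167 = 637;  u_168 = 482
  u_169 = 851;  u_170 = 617;  u_171 = 790;  u_172 = 951;  u_173 = 86;  u_174 = 290
  u_175 = 579;  u_176 = 568;  u_177 = 132;  u_178 = 187;  u_179 = 349;  u_180 = 74
  u_181 = 273;  u_182 = 639;  u_183 = 653;  u_184 = 841;  u_185 = 771;  u_186 = 840
  u_187 = 181;  u_188 = 845;  u_189 = 104;  u_190 = 820;  u_191 = 489;  u_192 = 945
  u_193 = 582;  u_194 = 320;  u_195 = 117;  u_196 = 418;  u_197 = 424;  u_198 = 937
  u_199 = 907;  u_200 = 360;  u_201 = 510;  u_202 = 218;  u_203 = 477;  u_204 = 928
  u_205 = 642;  u_206 = 405;  u_207 = 826;  u_208 = 1002;  u_209 = 915;  u_210 = 35
  u_211 = 470;  u_212 = 834;  u_213 = 677;  u_214 = 875;  u_215 = 651;  u_216 = 670
  u_217 = 781;  u_218 = 686;  u_219 = 131;  u_220 = 606;  u_221 = 354;  u_222 = 1006
  u_223 = 248;  u_224 = 15;  u_225 = 778;  u_226 = 934;  u_227 = 146;  u_228 = 375
  u_229 = 279;  u_230 = 143;  u_231 = 623;  u_232 = 294;  u_233 = 921;  u_234 = 548
  u_235 = 440;  u_236 = 287;  u_237 = 827;  u_238 = 583;  u_239 = 910;  u_240 = 112
  u_241 = 495;  u_242 = 449;  u_243 = 552;  u_244 = 782;  u_245 = 267;  u_246 = 126
  u_247 = 683;  u_248 = 379;  u_249 = 621;  u_250 = 123;  u_251 = 931;  u_252 = 394
  u_253 = 390;  u_254 = 48;  u_255 = 68;  u_256 = 769;  u_257 = 669;  u_258 = 191
  u_259 = 691;  u_260 = 54;  u_261 = 581;  u_262 = 739;  u_263 = 122;  u_264 = 341
  u_265 = 399;  u_266 = 313;  u_267 = 23;  u_268 = 453;  u_269 = 894;  u_270 = 762
  u_271 = 575;  u_272 = 226;  u_273 = 152;  u_274 = 888;  u_275 = 249;  u_276 = 605
  u_277 = 773;  u_278 = 2;  u_279 = 171;  u_280 = 999;  u_281 = 154;  u_282 = 50
  u_283 = 239;  u_284 = 759;  u_285 = 823;  u_286 = 241;  u_287 = 930;  u_288 = 813
  u_289 = 395;  u_290 = 980;  u_291 = 43;  u_292 = 145;  u_293 = 794;  u_294 = 284
  u_295 = 66;  u_296 = 598;  u_297 = 679;  u_298 = 37;  u_299 = 641;  u_300 = 824
  u_301 = 831;  u_302 = 925;  u_303 = 890;  u_304 = 420;  u_305 = 595;  u_306 = 927
  u_307 = 52;  u_308 = 410;  u_309 = 749;  u_310 = 977;  u_311 = 291;  u_312 = 160
  u_313 = 563;  u_314 = 209;  u_315 = 212;  u_316 = 973;  u_317 = 958
u_318 = 590·958 = 180
u_319 = 590·180 = 255

255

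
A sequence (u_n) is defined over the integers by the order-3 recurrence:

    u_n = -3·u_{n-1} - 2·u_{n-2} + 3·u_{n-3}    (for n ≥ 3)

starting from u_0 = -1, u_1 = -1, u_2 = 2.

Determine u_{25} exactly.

u_3 = -3·2 + -2·-1 + 3·-1 = -7
u_4 = -3·-7 + -2·2 + 3·-1 = 14
u_5 = -3·14 + -2·-7 + 3·2 = -22
u_6 = -3·-22 + -2·14 + 3·-7 = 17
u_7 = -3·17 + -2·-22 + 3·14 = 35
u_8 = -3·35 + -2·17 + 3·-22 = -205
u_9 = -3·-205 + -2·35 + 3·17 = 596
u_10 = -3·596 + -2·-205 + 3·35 = -1273
u_11 = -3·-1273 + -2·596 + 3·-205 = 2012
u_12 = -3·2012 + -2·-1273 + 3·596 = -1702
u_13 = -3·-1702 + -2·2012 + 3·-1273 = -2737
u_14 = -3·-2737 + -2·-1702 + 3·2012 = 17651
u_15 = -3·17651 + -2·-2737 + 3·-1702 = -52585
u_16 = -3·-52585 + -2·17651 + 3·-2737 = 114242
u_17 = -3·114242 + -2·-52585 + 3·17651 = -184603
u_18 = -3·-184603 + -2·114242 + 3·-52585 = 167570
u_19 = -3·167570 + -2·-184603 + 3·114242 = 209222
u_20 = -3·209222 + -2·167570 + 3·-184603 = -1516615
u_21 = -3·-1516615 + -2·209222 + 3·167570 = 4634111
u_22 = -3·4634111 + -2·-1516615 + 3·209222 = -10241437
u_23 = -3·-10241437 + -2·4634111 + 3·-1516615 = 16906244
u_24 = -3·16906244 + -2·-10241437 + 3·4634111 = -16333525
u_25 = -3·-16333525 + -2·16906244 + 3·-10241437 = -15536224

-15536224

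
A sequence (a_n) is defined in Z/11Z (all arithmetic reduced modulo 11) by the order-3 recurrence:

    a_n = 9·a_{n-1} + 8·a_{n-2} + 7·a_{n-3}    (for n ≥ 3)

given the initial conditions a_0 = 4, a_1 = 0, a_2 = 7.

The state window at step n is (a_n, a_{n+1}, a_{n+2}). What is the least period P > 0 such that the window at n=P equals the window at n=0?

n=0: window = (4, 0, 7)
n=1: window = (0, 7, 3)
n=2: window = (7, 3, 6)
n=3: window = (3, 6, 6)
n=4: window = (6, 6, 2)
n=5: window = (6, 2, 9)
n=6: window = (2, 9, 7)
n=7: window = (9, 7, 6)
n=8: window = (7, 6, 8)
n=9: window = (6, 8, 4)
n=10: window = (8, 4, 10)
n=11: window = (4, 10, 2)
n=12: window = (10, 2, 5)
n=13: window = (2, 5, 10)
n=14: window = (5, 10, 1)
n=15: window = (10, 1, 3)
n=16: window = (1, 3, 6)
n=17: window = (3, 6, 8)
n=18: window = (6, 8, 9)
n=19: window = (8, 9, 0)
n=20: window = (9, 0, 7)
n=21: window = (0, 7, 5)
n=22: window = (7, 5, 2)
n=23: window = (5, 2, 8)
n=24: window = (2, 8, 2)
n=25: window = (8, 2, 8)
n=26: window = (2, 8, 1)
n=27: window = (8, 1, 10)
n=28: window = (1, 10, 0)
n=29: window = (10, 0, 10)
n=30: window = (0, 10, 6)
n=31: window = (10, 6, 2)
n=32: window = (6, 2, 4)
n=33: window = (2, 4, 6)
n=34: window = (4, 6, 1)
n=35: window = (6, 1, 8)
n=36: window = (1, 8, 1)
n=37: window = (8, 1, 3)
n=38: window = (1, 3, 3)
n=39: window = (3, 3, 3)
n=40: window = (3, 3, 6)
…
n=1328: window = (5, 9, 4)
n=1329: window = (9, 4, 0)
n=1330: window = (4, 0, 7)
window at n=1330 equals window at n=0 → period = 1330

1330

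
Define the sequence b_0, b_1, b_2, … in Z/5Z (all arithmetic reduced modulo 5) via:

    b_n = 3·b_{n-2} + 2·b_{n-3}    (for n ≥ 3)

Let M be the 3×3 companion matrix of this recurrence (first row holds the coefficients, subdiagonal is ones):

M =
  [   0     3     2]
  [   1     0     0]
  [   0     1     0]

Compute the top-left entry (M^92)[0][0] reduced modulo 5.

0

(M^92)[0][0] is the top entry after applying M 92 times to the unit state (1, 0, 0). Equivalently it is h_{94} for the auxiliary sequence (h_n) obeying the same recurrence with h_2 = 1 and h_i = 0 for 0 ≤ i < 2:
h_3 = 0·1 + 3·0 + 2·0 = 0
h_4 = 0·0 + 3·1 + 2·0 = 3
h_5 = 0·3 + 3·0 + 2·1 = 2
h_6 = 0·2 + 3·3 + 2·0 = 4
h_7 = 0·4 + 3·2 + 2·3 = 2
h_8 = 0·2 + 3·4 + 2·2 = 1
h_9 = 0·1 + 3·2 + 2·4 = 4
h_10 = 0·4 + 3·1 + 2·2 = 2
h_11 = 0·2 + 3·4 + 2·1 = 4
h_12 = 0·4 + 3·2 + 2·4 = 4
h_13 = 0·4 + 3·4 + 2·2 = 1
h_14 = 0·1 + 3·4 + 2·4 = 0
h_15 = 0·0 + 3·1 + 2·4 = 1
h_16 = 0·1 + 3·0 + 2·1 = 2
h_17 = 0·2 + 3·1 + 2·0 = 3
h_18 = 0·3 + 3·2 + 2·1 = 3
h_19 = 0·3 + 3·3 + 2·2 = 3
h_20 = 0·3 + 3·3 + 2·3 = 0
h_21 = 0·0 + 3·3 + 2·3 = 0
h_22 = 0·0 + 3·0 + 2·3 = 1
(h_20, h_21, h_22) = (0, 0, 1) = (h_0, h_1, h_2), so the sequence has period 20.
94 ≡ 14 (mod 20), hence h_94 = h_14 = 0.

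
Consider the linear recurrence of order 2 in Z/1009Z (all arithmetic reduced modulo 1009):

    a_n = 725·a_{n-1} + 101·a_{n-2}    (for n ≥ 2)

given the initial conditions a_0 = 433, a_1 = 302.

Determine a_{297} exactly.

a_2 = 725·302 + 101·433 = 343
a_3 = 725·343 + 101·302 = 693
a_4 = 725·693 + 101·343 = 280
a_5 = 725·280 + 101·693 = 563
a_6 = 725·563 + 101·280 = 567
a_7 = 725·567 + 101·563 = 771
Continuing the recurrence:
  a_8 = 752;  a_9 = 518;  a_10 = 479;  a_11 = 29;  a_12 = 792;  a_13 = 990
  a_14 = 632;  a_15 = 213;  a_16 = 313;  a_17 = 224;  a_18 = 285;  a_19 = 206
  a_20 = 551;  a_21 = 537;  a_22 = 7;  a_23 = 790;  a_24 = 345;  a_25 = 981
  a_26 = 419;  a_27 = 265;  a_28 = 356;  a_29 = 327;  a_30 = 601;  a_31 = 576
  a_32 = 35;  a_33 = 813;  a_34 = 677;  a_35 = 835;  a_36 = 749;  a_37 = 771
  a_38 = 972;  a_39 = 596;  a_40 = 547;  a_41 = 703;  a_42 = 891;  a_43 = 588
  a_44 = 692;  a_45 = 84;  a_46 = 631;  a_47 = 810;  a_48 = 176;  a_49 = 547
  a_50 = 661;  a_51 = 711;  a_52 = 43;  a_53 = 68;  a_54 = 166;  a_55 = 84
  a_56 = 982;  a_57 = 8;  a_58 = 46;  a_59 = 861;  a_60 = 264;  a_61 = 886
  a_62 = 47;  a_63 = 463;  a_64 = 389;  a_65 = 863;  a_66 = 33;  a_67 = 98
  a_68 = 726;  a_69 = 469;  a_70 = 670;  a_71 = 367;  a_72 = 775;  a_73 = 605
  a_74 = 292;  a_75 = 375;  a_76 = 685;  a_77 = 739;  a_78 = 569;  a_79 = 826
  a_80 = 469;  a_81 = 680;  a_82 = 554;  a_83 = 136;  a_84 = 177;  a_85 = 801
  a_86 = 265;  a_87 = 596;  a_88 = 779;  a_89 = 400;  a_90 = 394;  a_91 = 143
  a_92 = 191;  a_93 = 559;  a_94 = 786;  a_95 = 729;  a_96 = 493;  a_97 = 211
  a_98 = 968;  a_99 = 667;  a_100 = 159;  a_101 = 13;  a_102 = 259;  a_103 = 405
  a_104 = 940;  a_105 = 970;  a_106 = 71;  a_107 = 113;  a_108 = 304;  a_109 = 752
  a_110 = 774;  a_111 = 423;  a_112 = 420;  a_113 = 127;  a_114 = 298;  a_115 = 843
  a_116 = 558;  a_117 = 328;  a_118 = 539;  a_119 = 123;  a_120 = 336;  a_121 = 746
  a_122 = 665;  a_123 = 503;  a_124 = 997;  a_125 = 734;  a_126 = 204;  a_127 = 54
  a_128 = 223;  a_129 = 644;  a_130 = 58;  a_131 = 140;  a_132 = 404;  a_133 = 304
  a_134 = 882;  a_135 = 178;  a_136 = 188;  a_137 = 910;  a_138 = 690;  a_139 = 886
  a_140 = 695;  a_141 = 69;  a_142 = 149;  a_143 = 977;  a_144 = 930;  a_145 = 33
  a_146 = 811;  a_147 = 34;  a_148 = 616;  a_149 = 20;  a_150 = 32;  a_151 = 1004
  a_152 = 616;  a_153 = 117;  a_154 = 736;  a_155 = 557;  a_156 = 904;  a_157 = 312
  a_158 = 678;  a_159 = 400;  a_160 = 283;  a_161 = 388;  a_162 = 120;  a_163 = 63
  a_164 = 282;  a_165 = 941;  a_166 = 371;  a_167 = 776;  a_168 = 725;  a_169 = 619
  a_170 = 347;  a_171 = 295;  a_172 = 708;  a_173 = 253;  a_174 = 665;  a_175 = 151
  a_176 = 65;  a_177 = 827;  a_178 = 740;  a_179 = 501;  a_180 = 59;  a_181 = 548
  a_182 = 668;  a_183 = 842;  a_184 = 879;  a_185 = 882;  a_186 = 740;  a_187 = 2
  a_188 = 515;  a_189 = 247;  a_190 = 29;  a_191 = 567;  a_192 = 314;  a_193 = 379
  a_194 = 762;  a_195 = 464;  a_196 = 681;  a_197 = 774;  a_198 = 315;  a_199 = 822
  a_200 = 167;  a_201 = 279;  a_202 = 189;  a_203 = 737;  a_204 = 482;  a_205 = 107
  a_206 = 132;  a_207 = 562;  a_208 = 29;  a_209 = 94;  a_210 = 449;  a_211 = 31
  a_212 = 221;  a_213 = 907;  a_214 = 839;  a_215 = 645;  a_216 = 441;  a_217 = 441
  a_218 = 17;  a_219 = 362;  a_220 = 818;  a_221 = 1005;  a_222 = 7;  a_223 = 635
  a_224 = 978;  a_225 = 291;  a_226 = 999;  a_227 = 952;  a_228 = 43;  a_229 = 193
  a_230 = 990;  a_231 = 673;  a_232 = 677;  a_233 = 821;  a_234 = 689;  a_235 = 253
  a_236 = 764;  a_237 = 287;  a_238 = 701;  a_239 = 424;  a_240 = 835;  a_241 = 421
  a_242 = 86;  a_243 = 944;  a_244 = 912;  a_245 = 803;  a_246 = 275;  a_247 = 985
  a_248 = 285;  a_249 = 383;  a_250 = 733;  a_251 = 23;  a_252 = 907;  a_253 = 12
  a_254 = 416;  a_255 = 112;  a_256 = 118;  a_257 = 1007;  a_258 = 378;  a_259 = 409
  a_260 = 724;  a_261 = 160;  a_262 = 441;  a_263 = 897;  a_264 = 674;  a_265 = 81
  a_266 = 674;  a_267 = 403;  a_268 = 36;  a_269 = 209;  a_270 = 784;  a_271 = 253
  a_272 = 269;  a_273 = 616;  a_274 = 548;  a_275 = 421;  a_276 = 360;  a_277 = 821
  a_278 = 960;  a_279 = 982;  a_280 = 701;  a_281 = 998;  a_282 = 268;  a_283 = 470
  a_284 = 542;  a_285 = 496;  a_286 = 652;  a_287 = 134;  a_288 = 553;  a_289 = 769
  a_290 = 915;  a_291 = 438;  a_292 = 311;  a_293 = 310;  a_294 = 884;  a_295 = 216
a_296 = 725·216 + 101·884 = 697
a_297 = 725·697 + 101·216 = 443

443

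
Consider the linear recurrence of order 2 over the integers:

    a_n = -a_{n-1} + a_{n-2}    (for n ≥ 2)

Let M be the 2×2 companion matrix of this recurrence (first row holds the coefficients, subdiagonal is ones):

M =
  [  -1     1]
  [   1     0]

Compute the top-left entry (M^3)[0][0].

(M^3)[0][0] is the top entry after applying M 3 times to the unit state (1, 0). Equivalently it is h_{4} for the auxiliary sequence (h_n) obeying the same recurrence with h_1 = 1 and h_i = 0 for 0 ≤ i < 1:
h_2 = -1·1 + 1·0 = -1
h_3 = -1·-1 + 1·1 = 2
h_4 = -1·2 + 1·-1 = -3

-3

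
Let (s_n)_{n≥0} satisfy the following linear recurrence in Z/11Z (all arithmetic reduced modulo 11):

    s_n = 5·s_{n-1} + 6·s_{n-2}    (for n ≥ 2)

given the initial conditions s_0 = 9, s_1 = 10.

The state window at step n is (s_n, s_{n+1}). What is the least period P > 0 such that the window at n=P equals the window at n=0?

n=0: window = (9, 10)
n=1: window = (10, 5)
n=2: window = (5, 8)
n=3: window = (8, 4)
n=4: window = (4, 2)
n=5: window = (2, 1)
n=6: window = (1, 6)
n=7: window = (6, 3)
n=8: window = (3, 7)
n=9: window = (7, 9)
n=10: window = (9, 10)
window at n=10 equals window at n=0 → period = 10

10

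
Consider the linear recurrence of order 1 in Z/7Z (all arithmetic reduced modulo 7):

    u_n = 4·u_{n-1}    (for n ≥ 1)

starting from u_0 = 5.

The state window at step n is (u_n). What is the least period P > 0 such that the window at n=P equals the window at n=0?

3

n=0: window = (5)
n=1: window = (6)
n=2: window = (3)
n=3: window = (5)
window at n=3 equals window at n=0 → period = 3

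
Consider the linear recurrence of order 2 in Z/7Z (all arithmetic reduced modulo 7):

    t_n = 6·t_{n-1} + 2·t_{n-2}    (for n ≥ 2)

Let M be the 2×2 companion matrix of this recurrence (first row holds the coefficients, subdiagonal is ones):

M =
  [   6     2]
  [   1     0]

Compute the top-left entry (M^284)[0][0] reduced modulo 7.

3

(M^284)[0][0] is the top entry after applying M 284 times to the unit state (1, 0). Equivalently it is h_{285} for the auxiliary sequence (h_n) obeying the same recurrence with h_1 = 1 and h_i = 0 for 0 ≤ i < 1:
h_2 = 6·1 + 2·0 = 6
h_3 = 6·6 + 2·1 = 3
h_4 = 6·3 + 2·6 = 2
h_5 = 6·2 + 2·3 = 4
h_6 = 6·4 + 2·2 = 0
h_7 = 6·0 + 2·4 = 1
(h_6, h_7) = (0, 1) = (h_0, h_1), so the sequence has period 6.
285 ≡ 3 (mod 6), hence h_285 = h_3 = 3.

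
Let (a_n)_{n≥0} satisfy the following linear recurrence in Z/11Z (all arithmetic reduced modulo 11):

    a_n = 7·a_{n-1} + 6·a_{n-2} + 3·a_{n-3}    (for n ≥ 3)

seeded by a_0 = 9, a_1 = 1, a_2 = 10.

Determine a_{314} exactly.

7

a_3 = 7·10 + 6·1 + 3·9 = 4
a_4 = 7·4 + 6·10 + 3·1 = 3
a_5 = 7·3 + 6·4 + 3·10 = 9
a_6 = 7·9 + 6·3 + 3·4 = 5
a_7 = 7·5 + 6·9 + 3·3 = 10
a_8 = 7·10 + 6·5 + 3·9 = 6
Continuing the recurrence:
  a_9 = 7;  a_10 = 5;  a_11 = 7;  a_12 = 1;  a_13 = 9;  a_14 = 2
  a_15 = 5;  a_16 = 8;  a_17 = 4;  a_18 = 3;  a_19 = 3;  a_20 = 7
  a_21 = 10;  a_22 = 0;  a_23 = 4;  a_24 = 3;  a_25 = 1;  a_26 = 4
  a_27 = 10;  a_28 = 9;  a_29 = 3;  a_30 = 6;  a_31 = 10;  a_32 = 5
  a_33 = 3;  a_34 = 4;  a_35 = 6;  a_36 = 9;  a_37 = 1;  a_38 = 2
  a_39 = 3;  a_40 = 3;  a_41 = 1;  a_42 = 1;  a_43 = 0;  a_44 = 9
  a_45 = 0;  a_46 = 10;  a_47 = 9;  a_48 = 2;  a_49 = 10;  a_50 = 10
  a_51 = 4;  a_52 = 8;  a_53 = 0;  a_54 = 5;  a_55 = 4;  a_56 = 3
  a_57 = 5;  a_58 = 10;  a_59 = 10;  a_60 = 2;  a_61 = 5;  a_62 = 0
  a_63 = 3;  a_64 = 3;  a_65 = 6;  a_66 = 3;  a_67 = 0;  a_68 = 3
  a_69 = 8;  a_70 = 8;  a_71 = 3;  a_72 = 5;  a_73 = 0;  a_74 = 6
  a_75 = 2;  a_76 = 6;  a_77 = 6;  a_78 = 7;  a_79 = 4;  a_80 = 0
  a_81 = 1;  a_82 = 8;  a_83 = 7;  a_84 = 1;  a_85 = 7;  a_86 = 10
  a_87 = 5;  a_88 = 6;  a_89 = 3;  a_90 = 6;  a_91 = 1;  a_92 = 8
  a_93 = 3;  a_94 = 6;  a_95 = 7;  a_96 = 6;  a_97 = 3;  a_98 = 1
  a_99 = 10;  a_100 = 8;  a_101 = 9;  a_102 = 9;  a_103 = 9;  a_104 = 1
  a_105 = 0;  a_106 = 0;  a_107 = 3;  a_108 = 10;  a_109 = 0;  a_110 = 3
  a_111 = 7;  a_112 = 1;  a_113 = 3;  a_114 = 4;  a_115 = 5;  a_116 = 2
  a_117 = 1;  a_118 = 1;  a_119 = 8;  a_120 = 10;  a_121 = 0;  a_122 = 7
  a_123 = 2;  a_124 = 1;  a_125 = 7;  a_126 = 6;  a_127 = 10;  a_128 = 6
  a_129 = 10;  a_130 = 4;  a_131 = 7;  a_132 = 4;  a_133 = 5;  a_134 = 3
  a_135 = 8;  a_136 = 1;  a_137 = 9;  a_138 = 5;  a_139 = 4;  a_140 = 8
  a_141 = 7;  a_142 = 10;  a_143 = 4;  a_144 = 10;  a_145 = 3;  a_146 = 5
  a_147 = 6;  a_148 = 4;  a_149 = 2;  a_150 = 1;  a_151 = 9;  a_152 = 9
  a_153 = 10;  a_154 = 8;  a_155 = 0;  a_156 = 1;  a_157 = 9;  a_158 = 3
  a_159 = 1;  a_160 = 8;  a_161 = 5;  a_162 = 9;  a_163 = 7;  a_164 = 8
  a_165 = 4;  a_166 = 9;  a_167 = 1;  a_168 = 7;  a_169 = 5;  a_170 = 3
  a_171 = 6;  a_172 = 9;  a_173 = 9;  a_174 = 3;  a_175 = 3;  a_176 = 0
  a_177 = 5;  a_178 = 0;  a_179 = 8;  a_180 = 5;  a_181 = 6;  a_182 = 8
  a_183 = 8;  a_184 = 1;  a_185 = 2;  a_186 = 0;  a_187 = 4;  a_188 = 1
  a_189 = 9;  a_190 = 4;  a_191 = 8;  a_192 = 8;  a_193 = 6;  a_194 = 4
  a_195 = 0;  a_196 = 9;  a_197 = 9;  a_198 = 7;  a_199 = 9;  a_200 = 0
  a_201 = 9;  a_202 = 2;  a_203 = 2;  a_204 = 9;  a_205 = 4;  a_206 = 0
  a_207 = 7;  a_208 = 6;  a_209 = 7;  a_210 = 7;  a_211 = 10;  a_212 = 1
  a_213 = 0;  a_214 = 3;  a_215 = 2;  a_216 = 10;  a_217 = 3;  a_218 = 10
  a_219 = 8;  a_220 = 4;  a_221 = 7;  a_222 = 9;  a_223 = 7;  a_224 = 3
  a_225 = 2;  a_226 = 9;  a_227 = 7;  a_228 = 10;  a_229 = 7;  a_230 = 9
  a_231 = 3;  a_232 = 8;  a_233 = 2;  a_234 = 5;  a_235 = 5;  a_236 = 5
  a_237 = 3;  a_238 = 0;  a_239 = 0;  a_240 = 9;  a_241 = 8;  a_242 = 0
  a_243 = 9;  a_244 = 10;  a_245 = 3;  a_246 = 9;  a_247 = 1;  a_248 = 4
  a_249 = 6;  a_250 = 3;  a_251 = 3;  a_252 = 2;  a_253 = 8;  a_254 = 0
  a_255 = 10;  a_256 = 6;  a_257 = 3;  a_258 = 10;  a_259 = 7;  a_260 = 8
  a_261 = 7;  a_262 = 8;  a_263 = 1;  a_264 = 10;  a_265 = 1;  a_266 = 4
  a_267 = 9;  a_268 = 2;  a_269 = 3;  a_270 = 5;  a_271 = 4;  a_272 = 1
  a_273 = 2;  a_274 = 10;  a_275 = 8;  a_276 = 1;  a_277 = 8;  a_278 = 9
  a_279 = 4;  a_280 = 7;  a_281 = 1;  a_282 = 6;  a_283 = 3;  a_284 = 5
  a_285 = 5;  a_286 = 8;  a_287 = 2;  a_288 = 0;  a_289 = 3;  a_290 = 5
  a_291 = 9;  a_292 = 3;  a_293 = 2;  a_294 = 4;  a_295 = 5;  a_296 = 10
  a_297 = 2;  a_298 = 1;  a_299 = 5;  a_300 = 3;  a_301 = 10;  a_302 = 4
  a_303 = 9;  a_304 = 7;  a_305 = 5;  a_306 = 5;  a_307 = 9;  a_308 = 9
  a_309 = 0;  a_310 = 4;  a_311 = 0;  a_312 = 2
a_313 = 7·2 + 6·0 + 3·4 = 4
a_314 = 7·4 + 6·2 + 3·0 = 7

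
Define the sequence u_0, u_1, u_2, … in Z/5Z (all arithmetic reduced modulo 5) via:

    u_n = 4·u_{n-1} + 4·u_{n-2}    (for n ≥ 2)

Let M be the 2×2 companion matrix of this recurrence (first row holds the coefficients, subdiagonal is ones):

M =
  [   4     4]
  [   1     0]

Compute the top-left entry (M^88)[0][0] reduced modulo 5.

4

(M^88)[0][0] is the top entry after applying M 88 times to the unit state (1, 0). Equivalently it is h_{89} for the auxiliary sequence (h_n) obeying the same recurrence with h_1 = 1 and h_i = 0 for 0 ≤ i < 1:
h_2 = 4·1 + 4·0 = 4
h_3 = 4·4 + 4·1 = 0
h_4 = 4·0 + 4·4 = 1
(h_3, h_4) = (0, 1) = (h_0, h_1), so the sequence has period 3.
89 ≡ 2 (mod 3), hence h_89 = h_2 = 4.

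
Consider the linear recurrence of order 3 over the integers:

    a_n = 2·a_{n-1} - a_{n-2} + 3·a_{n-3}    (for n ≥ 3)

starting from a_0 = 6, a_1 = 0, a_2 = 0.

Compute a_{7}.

306

a_3 = 2·0 + -1·0 + 3·6 = 18
a_4 = 2·18 + -1·0 + 3·0 = 36
a_5 = 2·36 + -1·18 + 3·0 = 54
a_6 = 2·54 + -1·36 + 3·18 = 126
a_7 = 2·126 + -1·54 + 3·36 = 306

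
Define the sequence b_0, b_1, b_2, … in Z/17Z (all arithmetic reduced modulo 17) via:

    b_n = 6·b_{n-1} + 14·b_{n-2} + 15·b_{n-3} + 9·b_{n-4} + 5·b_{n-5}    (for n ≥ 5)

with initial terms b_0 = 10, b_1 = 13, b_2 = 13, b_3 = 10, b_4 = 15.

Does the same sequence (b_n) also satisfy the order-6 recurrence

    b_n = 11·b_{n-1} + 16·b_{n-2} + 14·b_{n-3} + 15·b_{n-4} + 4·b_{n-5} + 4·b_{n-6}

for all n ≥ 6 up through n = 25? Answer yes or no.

Terms b_0..b_25: 10, 13, 13, 10, 15, 14, 14, 14, 12, 16, 7, 13, 16, 9, 4, 15, 14, 5, 5, 6, 8, 16, 11, 13, 13, 14
n=6: candidate gives 5, actual b_6 = 14 ✗

no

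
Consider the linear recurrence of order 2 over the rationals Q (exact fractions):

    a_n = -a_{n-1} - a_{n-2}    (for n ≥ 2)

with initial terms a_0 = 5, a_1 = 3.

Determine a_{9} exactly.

a_2 = -1·3 + -1·5 = -8
a_3 = -1·-8 + -1·3 = 5
a_4 = -1·5 + -1·-8 = 3
(a_3, a_4) = (5, 3) = (a_0, a_1), so the sequence has period 3.
9 ≡ 0 (mod 3), hence a_9 = a_0 = 5.

5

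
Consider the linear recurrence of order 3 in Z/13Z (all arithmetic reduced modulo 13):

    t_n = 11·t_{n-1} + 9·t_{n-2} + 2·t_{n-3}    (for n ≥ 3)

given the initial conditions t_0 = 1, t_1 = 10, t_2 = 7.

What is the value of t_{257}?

t_3 = 11·7 + 9·10 + 2·1 = 0
t_4 = 11·0 + 9·7 + 2·10 = 5
t_5 = 11·5 + 9·0 + 2·7 = 4
t_6 = 11·4 + 9·5 + 2·0 = 11
t_7 = 11·11 + 9·4 + 2·5 = 11
t_8 = 11·11 + 9·11 + 2·4 = 7
Continuing the recurrence:
  t_9 = 3;  t_10 = 1;  t_11 = 0;  t_12 = 2;  t_13 = 11;  t_14 = 9
  t_15 = 7;  t_16 = 11;  t_17 = 7;  t_18 = 8;  t_19 = 4;  t_20 = 0
  t_21 = 0;  t_22 = 8;  t_23 = 10;  t_24 = 0;  t_25 = 2;  t_26 = 3
  t_27 = 12;  t_28 = 7;  t_29 = 9;  t_30 = 4;  t_31 = 9;  t_32 = 10
  t_33 = 4;  t_34 = 9;  t_35 = 12;  t_36 = 0;  t_37 = 9;  t_38 = 6
  t_39 = 4;  t_40 = 12;  t_41 = 11;  t_42 = 3;  t_43 = 0;  t_44 = 10
  t_45 = 12;  t_46 = 1;  t_47 = 9;  t_48 = 2;  t_49 = 1;  t_50 = 8
  t_51 = 10;  t_52 = 2;  t_53 = 11;  t_54 = 3;  t_55 = 6;  t_56 = 11
  t_57 = 12;  t_58 = 9;  t_59 = 8;  t_60 = 11;  t_61 = 3;  t_62 = 5
  t_63 = 0;  t_64 = 12;  t_65 = 12;  t_66 = 6;  t_67 = 3;  t_68 = 7
  t_69 = 12;  t_70 = 6;  t_71 = 6;  t_72 = 1;  t_73 = 12;  t_74 = 10
  t_75 = 12;  t_76 = 12;  t_77 = 0;  t_78 = 2;  t_79 = 7;  t_80 = 4
  t_81 = 7;  t_82 = 10;  t_83 = 12;  t_84 = 2;  t_85 = 7;  t_86 = 2
  t_87 = 11;  t_88 = 10;  t_89 = 5;  t_90 = 11;  t_91 = 4;  t_92 = 10
  t_93 = 12;  t_94 = 9;  t_95 = 6;  t_96 = 2;  t_97 = 3;  t_98 = 11
  t_99 = 9;  t_100 = 9;  t_101 = 7;  t_102 = 7;  t_103 = 2;  t_104 = 8
  t_105 = 3;  t_106 = 5;  t_107 = 7;  t_108 = 11;  t_109 = 12;  t_110 = 11
  t_111 = 4;  t_112 = 11;  t_113 = 10;  t_114 = 9;  t_115 = 3;  t_116 = 4
  t_117 = 11;  t_118 = 7;  t_119 = 2;  t_120 = 3;  t_121 = 0;  t_122 = 5
  t_123 = 9;  t_124 = 1;  t_125 = 11;  t_126 = 5;  t_127 = 0;  t_128 = 2
  t_129 = 6;  t_130 = 6;  t_131 = 7;  t_132 = 0;  t_133 = 10;  t_134 = 7
  t_135 = 11;  t_136 = 9;  t_137 = 4;  t_138 = 4;  t_139 = 7;  t_140 = 4
  t_141 = 11;  t_142 = 2;  t_143 = 12;  t_144 = 3;  t_145 = 2;  t_146 = 8
  t_147 = 8;  t_148 = 8;  t_149 = 7;  t_150 = 9;  t_151 = 9;  t_152 = 12
  t_153 = 10;  t_154 = 2;  t_155 = 6;  t_156 = 0;  t_157 = 6;  t_158 = 0
  t_159 = 2;  t_160 = 8;  t_161 = 2;  t_162 = 7;  t_163 = 7;  t_164 = 1
  t_165 = 10;  t_166 = 3;  t_167 = 8;  t_168 = 5;  t_169 = 3;  t_170 = 3
  t_171 = 5;  t_172 = 10;  t_173 = 5;  t_174 = 12;  t_175 = 2;  t_176 = 10
  t_177 = 9;  t_178 = 11;  t_179 = 1;  t_180 = 11;  t_181 = 9;  t_182 = 5
  t_183 = 2;  t_184 = 7;  t_185 = 1;  t_186 = 0;  t_187 = 10;  t_188 = 8
  t_189 = 9;  t_190 = 9;  t_191 = 1;  t_192 = 6;  t_193 = 2;  t_194 = 0
  t_195 = 4;  t_196 = 9;  t_197 = 5;  t_198 = 1;  t_199 = 9;  t_200 = 1
  t_201 = 3;  t_202 = 8;  t_203 = 0;  t_204 = 0;  t_205 = 3;  t_206 = 7
  t_207 = 0;  t_208 = 4;  t_209 = 6;  t_210 = 11;  t_211 = 1;  t_212 = 5
  t_213 = 8;  t_214 = 5;  t_215 = 7;  t_216 = 8;  t_217 = 5;  t_218 = 11
  t_219 = 0;  t_220 = 5;  t_221 = 12;  t_222 = 8;  t_223 = 11;  t_224 = 9
  t_225 = 6;  t_226 = 0;  t_227 = 7;  t_228 = 11;  t_229 = 2;  t_230 = 5
  t_231 = 4;  t_232 = 2;  t_233 = 3;  t_234 = 7;  t_235 = 4;  t_236 = 9
  t_237 = 6;  t_238 = 12;  t_239 = 9;  t_240 = 11;  t_241 = 5;  t_242 = 3
  t_243 = 9;  t_244 = 6;  t_245 = 10;  t_246 = 0;  t_247 = 11;  t_248 = 11
  t_249 = 12;  t_250 = 6;  t_251 = 1;  t_252 = 11;  t_253 = 12;  t_254 = 12
  t_255 = 2
t_256 = 11·2 + 9·12 + 2·12 = 11
t_257 = 11·11 + 9·2 + 2·12 = 7

7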